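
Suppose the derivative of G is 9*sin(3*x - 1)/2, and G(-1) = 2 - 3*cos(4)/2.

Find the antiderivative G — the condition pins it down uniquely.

Whatever form G(x) takes, its d/dx must return the stated G'(x).
A general antiderivative is -3*cos(3*x - 1)/2 + C.
The condition gives C = 2 - 3*cos(4)/2 - (-3*cos(4)/2) = 2.
So G(x) = 2 - 3*cos(3*x - 1)/2.
Check: d/dx[2 - 3*cos(3*x - 1)/2] = 9*sin(3*x - 1)/2 = G'(x).

G(x) = 2 - 3*cos(3*x - 1)/2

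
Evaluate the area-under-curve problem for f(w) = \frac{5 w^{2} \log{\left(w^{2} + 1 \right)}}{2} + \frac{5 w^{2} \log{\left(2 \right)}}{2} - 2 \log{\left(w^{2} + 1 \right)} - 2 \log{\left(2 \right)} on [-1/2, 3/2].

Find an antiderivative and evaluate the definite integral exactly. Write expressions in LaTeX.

Antiderivative: F(w) = \frac{- 10 w^{3} + 3 w \left(5 w^{2} - 12\right) \log{\left(2 w^{2} + 2 \right)} + 102 w - 102 \operatorname{atan}{\left(w \right)}}{18}; value = - \frac{17 \operatorname{atan}{\left(\frac{3}{2} \right)}}{3} - \frac{17 \operatorname{atan}{\left(\frac{1}{2} \right)}}{3} - \frac{43 \log{\left(\frac{5}{2} \right)}}{48} - \frac{3 \log{\left(\frac{13}{2} \right)}}{16} + \frac{169}{18}

Integrate term by term and add the pieces.
F(w) = \frac{- 10 w^{3} + 3 w \left(5 w^{2} - 12\right) \log{\left(2 w^{2} + 2 \right)} + 102 w - 102 \operatorname{atan}{\left(w \right)}}{18} is an antiderivative of f.
Check: d/dw[\frac{- 10 w^{3} + 3 w \left(5 w^{2} - 12\right) \log{\left(2 w^{2} + 2 \right)} + 102 w - 102 \operatorname{atan}{\left(w \right)}}{18}] = \frac{5 w^{2} \log{\left(w^{2} + 1 \right)}}{2} + \frac{5 w^{2} \log{\left(2 \right)}}{2} - 2 \log{\left(w^{2} + 1 \right)} - 2 \log{\left(2 \right)} = f(w).
F(3/2) = - \frac{17 \operatorname{atan}{\left(\frac{3}{2} \right)}}{3} - \frac{3 \log{\left(\frac{13}{2} \right)}}{16} + \frac{53}{8}; F(-1/2) = - \frac{199}{72} + \frac{43 \log{\left(\frac{5}{2} \right)}}{48} + \frac{17 \operatorname{atan}{\left(\frac{1}{2} \right)}}{3}.
Integral = F(3/2) - F(-1/2) = - \frac{17 \operatorname{atan}{\left(\frac{3}{2} \right)}}{3} - \frac{17 \operatorname{atan}{\left(\frac{1}{2} \right)}}{3} - \frac{43 \log{\left(\frac{5}{2} \right)}}{48} - \frac{3 \log{\left(\frac{13}{2} \right)}}{16} + \frac{169}{18}.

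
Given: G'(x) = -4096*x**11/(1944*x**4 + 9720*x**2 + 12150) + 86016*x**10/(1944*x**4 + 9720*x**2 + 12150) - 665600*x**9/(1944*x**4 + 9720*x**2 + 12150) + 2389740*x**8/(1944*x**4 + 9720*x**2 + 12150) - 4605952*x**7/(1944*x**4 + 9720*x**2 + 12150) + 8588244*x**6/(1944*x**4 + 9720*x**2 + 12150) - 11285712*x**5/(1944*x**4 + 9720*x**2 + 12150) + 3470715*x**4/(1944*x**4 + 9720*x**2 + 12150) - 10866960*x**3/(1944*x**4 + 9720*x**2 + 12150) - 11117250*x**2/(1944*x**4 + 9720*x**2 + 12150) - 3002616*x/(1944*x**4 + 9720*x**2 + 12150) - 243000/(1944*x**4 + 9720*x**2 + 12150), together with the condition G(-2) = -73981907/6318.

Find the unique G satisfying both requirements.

G(x) = 5*x**5/2 - x**3 + x**2 + 4*x/3 - 4*(-2*x**2/3 + 4*x + 1)**4/3 + 10/3 + 3/(2*(2*x**2 + 5))

The integrand splits into summands that can be handled one at a time.
A general antiderivative is 5*x**5/2 - x**3 + x**2 + 4*x/3 - 4*(-2*x**2/3 + 4*x + 1)**4/3 + 4/3 + 3/(2*(2*x**2 + 5)) + C.
The condition gives C = -73981907/6318 - (-73994543/6318) = 2.
So G(x) = 5*x**5/2 - x**3 + x**2 + 4*x/3 - 4*(-2*x**2/3 + 4*x + 1)**4/3 + 10/3 + 3/(2*(2*x**2 + 5)).
Check: d/dx[5*x**5/2 - x**3 + x**2 + 4*x/3 - 4*(-2*x**2/3 + 4*x + 1)**4/3 + 10/3 + 3/(2*(2*x**2 + 5))] = (-4096*x**11 + 86016*x**10 - 665600*x**9 + 2389740*x**8 - 4605952*x**7 + 8588244*x**6 - 11285712*x**5 + 3470715*x**4 - 10866960*x**3 - 11117250*x**2 - 3002616*x - 243000)/(1944*x**4 + 9720*x**2 + 12150), which equals G'(x).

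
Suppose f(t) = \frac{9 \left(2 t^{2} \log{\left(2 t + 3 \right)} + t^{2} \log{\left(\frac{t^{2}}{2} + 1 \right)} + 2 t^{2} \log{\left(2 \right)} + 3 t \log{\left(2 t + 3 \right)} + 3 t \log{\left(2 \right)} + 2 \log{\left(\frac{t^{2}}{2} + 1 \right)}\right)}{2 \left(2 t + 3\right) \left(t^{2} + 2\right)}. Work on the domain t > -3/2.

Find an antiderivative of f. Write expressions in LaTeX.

f has the shape u'v + uv' for u = \frac{9 \log{\left(\frac{t^{2}}{2} + 1 \right)}}{4} and v = \log{\left(4 t + 6 \right)} — it is the derivative of the product u*v.
Check: d/dt[\frac{9 \log{\left(2 t + 3 \right)} \log{\left(\frac{t^{2}}{2} + 1 \right)}}{4} + \frac{9 \log{\left(2 \right)} \log{\left(\frac{t^{2}}{2} + 1 \right)}}{4}] = \frac{18 t^{2} \log{\left(2 t + 3 \right)} + 9 t^{2} \log{\left(\frac{t^{2}}{2} + 1 \right)} + 18 t^{2} \log{\left(2 \right)} + 27 t \log{\left(2 t + 3 \right)} + 27 t \log{\left(2 \right)} + 18 \log{\left(\frac{t^{2}}{2} + 1 \right)}}{4 t^{3} + 6 t^{2} + 8 t + 12}, which equals f(t).

An antiderivative is F(t) = \frac{9 \log{\left(2 t + 3 \right)} \log{\left(\frac{t^{2}}{2} + 1 \right)}}{4} + \frac{9 \log{\left(2 \right)} \log{\left(\frac{t^{2}}{2} + 1 \right)}}{4}.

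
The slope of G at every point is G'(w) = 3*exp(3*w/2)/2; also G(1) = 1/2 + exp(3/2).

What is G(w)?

Any candidate G(w) must reproduce the stated G'(w) exactly.
A general antiderivative is exp(3*w/2) + C.
The condition gives C = 1/2 + exp(3/2) - (exp(3/2)) = 1/2.
So G(w) = (2*exp(3*w/2) + 1)/2.
Check: d/dw[(2*exp(3*w/2) + 1)/2] = 3*exp(3*w/2)/2 = G'(w).

G(w) = (2*exp(3*w/2) + 1)/2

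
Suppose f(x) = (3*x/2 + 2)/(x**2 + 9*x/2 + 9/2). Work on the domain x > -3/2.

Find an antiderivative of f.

The denominator factors as (x + 3)*(2*x + 3); partial fractions split f into directly integrable pieces: -1/(3*(2*x + 3)) + 5/(3*(x + 3)).
Check: d/dx[-log(x + 3/2)/6 + 5*log(x + 3)/3] = (3*x + 4)/(2*x**2 + 9*x + 9), which equals f(x).

An antiderivative is F(x) = -log(x + 3/2)/6 + 5*log(x + 3)/3.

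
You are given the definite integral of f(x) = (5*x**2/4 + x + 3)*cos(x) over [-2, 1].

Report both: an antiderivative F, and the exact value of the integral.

Differentiate the proposed F(x) back; it has to land on f(x) exactly.
F(x) = (5*x**2*sin(x) + 4*x*sin(x) + 10*x*cos(x) + 2*sin(x) + 4*cos(x))/4 is an antiderivative of f.
Check: d/dx[(5*x**2*sin(x) + 4*x*sin(x) + 10*x*cos(x) + 2*sin(x) + 4*cos(x))/4] = 5*x**2*cos(x)/4 + x*cos(x) + 3*cos(x), which equals f(x).
F(1) = 7*cos(1)/2 + 11*sin(1)/4; F(-2) = -7*sin(2)/2 - 4*cos(2).
Integral = F(1) - F(-2) = 4*cos(2) + 7*cos(1)/2 + 11*sin(1)/4 + 7*sin(2)/2.

Antiderivative: F(x) = (5*x**2*sin(x) + 4*x*sin(x) + 10*x*cos(x) + 2*sin(x) + 4*cos(x))/4; value = 4*cos(2) + 7*cos(1)/2 + 11*sin(1)/4 + 7*sin(2)/2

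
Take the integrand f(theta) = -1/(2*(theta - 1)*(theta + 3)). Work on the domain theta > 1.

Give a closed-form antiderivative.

Factor the denominator (2*(theta - 1)*(theta + 3)) and decompose: f = 1/(8*(theta + 3)) - 1/(8*(theta - 1)); each piece integrates to a log, atan, or power term.
Check: d/dtheta[(-log(theta - 1) + log(theta + 3))/8] = -1/(2*theta**2 + 4*theta - 6), which equals f(theta).

An antiderivative is F(theta) = (-log(theta - 1) + log(theta + 3))/8.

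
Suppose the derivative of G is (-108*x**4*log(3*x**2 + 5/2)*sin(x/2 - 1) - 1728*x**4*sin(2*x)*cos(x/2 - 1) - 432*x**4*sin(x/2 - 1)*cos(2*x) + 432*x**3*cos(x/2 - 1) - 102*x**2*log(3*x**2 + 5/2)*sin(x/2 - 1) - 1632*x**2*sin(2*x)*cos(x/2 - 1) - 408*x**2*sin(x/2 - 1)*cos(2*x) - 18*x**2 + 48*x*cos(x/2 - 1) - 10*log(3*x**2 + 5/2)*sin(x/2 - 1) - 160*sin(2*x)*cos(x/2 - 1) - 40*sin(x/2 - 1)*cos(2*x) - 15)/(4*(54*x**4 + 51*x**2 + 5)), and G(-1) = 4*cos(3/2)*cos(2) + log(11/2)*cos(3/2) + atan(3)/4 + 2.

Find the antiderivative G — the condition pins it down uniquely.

The proposed G(x) is checked by its d/dx: the result must match the given G'(x).
A general antiderivative is -(-log(3*x**2 + 5/2) - 4*cos(2*x))*cos(x/2 - 1) - atan(3*x)/4 + C.
The condition gives C = 4*cos(3/2)*cos(2) + log(11/2)*cos(3/2) + atan(3)/4 + 2 - (4*cos(3/2)*cos(2) + log(11/2)*cos(3/2) + atan(3)/4) = 2.
So G(x) = log(3*x**2 + 5/2)*cos(x/2 - 1) + 4*cos(2*x)*cos(x/2 - 1) - atan(3*x)/4 + 2.
Check: d/dx[log(3*x**2 + 5/2)*cos(x/2 - 1) + 4*cos(2*x)*cos(x/2 - 1) - atan(3*x)/4 + 2] = (-108*x**4*log(3*x**2 + 5/2)*sin(x/2 - 1) - 1728*x**4*sin(2*x)*cos(x/2 - 1) - 432*x**4*sin(x/2 - 1)*cos(2*x) + 432*x**3*cos(x/2 - 1) - 102*x**2*log(3*x**2 + 5/2)*sin(x/2 - 1) - 1632*x**2*sin(2*x)*cos(x/2 - 1) - 408*x**2*sin(x/2 - 1)*cos(2*x) - 18*x**2 + 48*x*cos(x/2 - 1) - 10*log(3*x**2 + 5/2)*sin(x/2 - 1) - 160*sin(2*x)*cos(x/2 - 1) - 40*sin(x/2 - 1)*cos(2*x) - 15)/(216*x**4 + 204*x**2 + 20), which equals G'(x).

G(x) = log(3*x**2 + 5/2)*cos(x/2 - 1) + 4*cos(2*x)*cos(x/2 - 1) - atan(3*x)/4 + 2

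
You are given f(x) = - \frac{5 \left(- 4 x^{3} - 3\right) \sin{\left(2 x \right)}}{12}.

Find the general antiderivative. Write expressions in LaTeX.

F(x) = - \frac{5 x^{3} \cos{\left(2 x \right)}}{6} + \frac{5 x^{2} \sin{\left(2 x \right)}}{4} + \frac{5 x \cos{\left(2 x \right)}}{4} - \frac{5 \sin{\left(2 x \right)}}{8} - \frac{5 \cos{\left(2 x \right)}}{8} + C

Recover f(x) by differentiating a candidate F(x); any mismatch rules it out.
Check: d/dx[- \frac{5 x^{3} \cos{\left(2 x \right)}}{6} + \frac{5 x^{2} \sin{\left(2 x \right)}}{4} + \frac{5 x \cos{\left(2 x \right)}}{4} - \frac{5 \sin{\left(2 x \right)}}{8} - \frac{5 \cos{\left(2 x \right)}}{8}] = \frac{5 x^{3} \sin{\left(2 x \right)}}{3} + \frac{5 \sin{\left(2 x \right)}}{4}, which equals f(x).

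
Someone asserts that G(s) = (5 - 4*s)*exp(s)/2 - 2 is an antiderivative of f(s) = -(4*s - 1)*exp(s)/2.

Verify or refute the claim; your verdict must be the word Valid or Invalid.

d/ds[G] = -2*s*exp(s) + exp(s)/2
This equals f(s) exactly, so the claim holds.

Valid: G'(s) = f(s).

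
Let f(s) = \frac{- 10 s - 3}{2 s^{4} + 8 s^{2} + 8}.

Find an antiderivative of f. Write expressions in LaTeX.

Any candidate F(s) must reproduce f(s) exactly when differentiated.
Check: d/ds[\frac{- 6 s - 3 \sqrt{2} \left(s^{2} + 2\right) \operatorname{atan}{\left(\frac{\sqrt{2} s}{2} \right)} + 40}{16 \left(s^{2} + 2\right)}] = \frac{- 10 s - 3}{2 s^{4} + 8 s^{2} + 8} = f(s).

An antiderivative is F(s) = \frac{- 6 s - 3 \sqrt{2} \left(s^{2} + 2\right) \operatorname{atan}{\left(\frac{\sqrt{2} s}{2} \right)} + 40}{16 \left(s^{2} + 2\right)}.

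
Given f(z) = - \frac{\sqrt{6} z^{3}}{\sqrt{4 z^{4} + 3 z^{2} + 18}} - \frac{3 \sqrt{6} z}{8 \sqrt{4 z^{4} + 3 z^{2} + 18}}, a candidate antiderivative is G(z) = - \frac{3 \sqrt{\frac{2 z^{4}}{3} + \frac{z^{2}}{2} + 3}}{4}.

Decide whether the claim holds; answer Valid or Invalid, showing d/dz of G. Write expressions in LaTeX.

d/dz[G] = \frac{- 8 \sqrt{6} z^{3} - 3 \sqrt{6} z}{8 \sqrt{4 z^{4} + 3 z^{2} + 18}}
This equals f(z) exactly, so the claim holds.

Valid. The derivative of G reproduces f.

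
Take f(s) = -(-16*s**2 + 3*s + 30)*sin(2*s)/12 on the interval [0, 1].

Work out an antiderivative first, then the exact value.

A first test for any F(s): its s-derivative must equal f(s) identically.
F(s) = (-32*s**2*cos(2*s) + 32*s*sin(2*s) + 6*s*cos(2*s) - 3*sin(2*s) + 76*cos(2*s))/48 is an antiderivative of f.
Check: d/ds[(-32*s**2*cos(2*s) + 32*s*sin(2*s) + 6*s*cos(2*s) - 3*sin(2*s) + 76*cos(2*s))/48] = 4*s**2*sin(2*s)/3 - s*sin(2*s)/4 - 5*sin(2*s)/2, which equals f(s).
F(1) = 25*cos(2)/24 + 29*sin(2)/48; F(0) = 19/12.
Integral = F(1) - F(0) = -19/12 + 25*cos(2)/24 + 29*sin(2)/48.

Antiderivative: F(s) = (-32*s**2*cos(2*s) + 32*s*sin(2*s) + 6*s*cos(2*s) - 3*sin(2*s) + 76*cos(2*s))/48; value = -19/12 + 25*cos(2)/24 + 29*sin(2)/48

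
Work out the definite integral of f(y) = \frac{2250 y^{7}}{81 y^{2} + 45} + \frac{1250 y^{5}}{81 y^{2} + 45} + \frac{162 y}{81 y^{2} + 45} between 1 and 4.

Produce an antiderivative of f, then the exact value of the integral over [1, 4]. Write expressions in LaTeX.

Integrate term by term and add the pieces.
F(y) = \frac{125 y^{6} + 27 \log{\left(3 y^{2} + \frac{5}{3} \right)}}{27} is an antiderivative of f.
Check: d/dy[\frac{125 y^{6} + 27 \log{\left(3 y^{2} + \frac{5}{3} \right)}}{27}] = \frac{2250 y^{7} + 1250 y^{5} + 162 y}{81 y^{2} + 45}, which equals f(y).
F(4) = \log{\left(\frac{149}{3} \right)} + \frac{512000}{27}; F(1) = \log{\left(\frac{14}{3} \right)} + \frac{125}{27}.
Integral = F(4) - F(1) = - \log{\left(\frac{14}{3} \right)} + \log{\left(\frac{149}{3} \right)} + \frac{56875}{3}.

Antiderivative: F(y) = \frac{125 y^{6} + 27 \log{\left(3 y^{2} + \frac{5}{3} \right)}}{27}; value = - \log{\left(\frac{14}{3} \right)} + \log{\left(\frac{149}{3} \right)} + \frac{56875}{3}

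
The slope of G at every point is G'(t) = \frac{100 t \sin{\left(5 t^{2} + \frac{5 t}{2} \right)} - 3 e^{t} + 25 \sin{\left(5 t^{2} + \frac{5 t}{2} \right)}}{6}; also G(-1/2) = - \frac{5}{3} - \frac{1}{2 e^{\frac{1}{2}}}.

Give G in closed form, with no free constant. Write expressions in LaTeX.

G(t) = - \frac{3 e^{t} + 10 \cos{\left(5 t^{2} + \frac{5 t}{2} \right)}}{6}

For G(t) to be correct, d/dt[G] must agree with the stated G'(t) identically.
A general antiderivative is - \frac{e^{t}}{2} - \frac{5 \cos{\left(5 t^{2} + \frac{5 t}{2} \right)}}{3} + C.
The condition gives C = - \frac{5}{3} - \frac{1}{2 e^{\frac{1}{2}}} - (- \frac{5}{3} - \frac{1}{2 e^{\frac{1}{2}}}) = 0.
So G(t) = - \frac{3 e^{t} + 10 \cos{\left(5 t^{2} + \frac{5 t}{2} \right)}}{6}.
Check: d/dt[- \frac{3 e^{t} + 10 \cos{\left(5 t^{2} + \frac{5 t}{2} \right)}}{6}] = \frac{50 t \sin{\left(5 t^{2} + \frac{5 t}{2} \right)}}{3} - \frac{e^{t}}{2} + \frac{25 \sin{\left(5 t^{2} + \frac{5 t}{2} \right)}}{6}, which equals G'(t).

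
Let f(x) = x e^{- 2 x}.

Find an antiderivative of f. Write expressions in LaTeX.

An antiderivative is F(x) = \frac{\left(- 2 x - 1\right) e^{- 2 x}}{4}.

Recognize the product-rule pattern: f = u'v + uv' with u = - \frac{x}{2} - \frac{1}{4}, v = e^{- 2 x}, so integration by parts undoes it.
Check: d/dx[\frac{\left(- 2 x - 1\right) e^{- 2 x}}{4}] = x e^{- 2 x} = f(x).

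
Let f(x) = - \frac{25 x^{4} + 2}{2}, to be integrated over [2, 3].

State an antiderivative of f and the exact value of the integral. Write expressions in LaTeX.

Antiderivative: F(x) = - \frac{5 x^{5}}{2} - x; value = - \frac{1057}{2}

For F(x) to be correct the identity F'(x) - f(x) = 0 must hold.
F(x) = - \frac{5 x^{5}}{2} - x is an antiderivative of f.
Check: d/dx[- \frac{5 x^{5}}{2} - x] = - \frac{25 x^{4}}{2} - 1, which equals f(x).
F(3) = - \frac{1221}{2}; F(2) = -82.
Integral = F(3) - F(2) = - \frac{1057}{2}.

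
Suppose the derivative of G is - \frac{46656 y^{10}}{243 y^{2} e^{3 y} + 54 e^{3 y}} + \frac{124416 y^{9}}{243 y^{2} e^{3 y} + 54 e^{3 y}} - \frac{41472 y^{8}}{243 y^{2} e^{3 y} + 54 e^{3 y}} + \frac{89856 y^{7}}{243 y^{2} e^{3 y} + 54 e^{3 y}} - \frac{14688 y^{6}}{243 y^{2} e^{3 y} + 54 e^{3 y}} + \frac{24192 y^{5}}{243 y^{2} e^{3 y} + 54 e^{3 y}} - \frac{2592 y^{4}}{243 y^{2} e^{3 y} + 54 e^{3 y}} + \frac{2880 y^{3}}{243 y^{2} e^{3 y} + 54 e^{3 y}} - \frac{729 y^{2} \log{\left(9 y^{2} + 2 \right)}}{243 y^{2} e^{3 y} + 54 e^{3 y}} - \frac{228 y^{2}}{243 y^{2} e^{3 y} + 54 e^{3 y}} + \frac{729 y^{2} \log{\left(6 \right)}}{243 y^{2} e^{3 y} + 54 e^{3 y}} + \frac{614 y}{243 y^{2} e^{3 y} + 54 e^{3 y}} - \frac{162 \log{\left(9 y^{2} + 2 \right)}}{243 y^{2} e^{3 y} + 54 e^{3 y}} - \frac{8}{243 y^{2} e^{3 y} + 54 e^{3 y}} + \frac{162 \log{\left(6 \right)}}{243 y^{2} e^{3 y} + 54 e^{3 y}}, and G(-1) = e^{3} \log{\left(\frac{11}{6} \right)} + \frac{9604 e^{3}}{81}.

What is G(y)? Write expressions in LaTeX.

Recognize the product-rule pattern: G'(y) = u'v + uv' with u = 4 \left(2 y^{2} + \frac{1}{3}\right)^{4} + \log{\left(\frac{3 y^{2}}{2} + \frac{1}{3} \right)}, v = e^{- 3 y}, so integration by parts undoes it.
A general antiderivative is 2 \left(2 \left(2 y^{2} + \frac{1}{3}\right)^{4} + \frac{\log{\left(\frac{3 y^{2}}{2} + \frac{1}{3} \right)}}{2}\right) e^{- 3 y} + C.
The condition gives C = e^{3} \log{\left(\frac{11}{6} \right)} + \frac{9604 e^{3}}{81} - (e^{3} \log{\left(\frac{11}{6} \right)} + \frac{9604 e^{3}}{81}) = 0.
So G(y) = 64 y^{8} e^{- 3 y} + \frac{128 y^{6} e^{- 3 y}}{3} + \frac{32 y^{4} e^{- 3 y}}{3} + \frac{32 y^{2} e^{- 3 y}}{27} + e^{- 3 y} \log{\left(\frac{3 y^{2}}{2} + \frac{1}{3} \right)} + \frac{4 e^{- 3 y}}{81}.
Check: d/dy[64 y^{8} e^{- 3 y} + \frac{128 y^{6} e^{- 3 y}}{3} + \frac{32 y^{4} e^{- 3 y}}{3} + \frac{32 y^{2} e^{- 3 y}}{27} + e^{- 3 y} \log{\left(\frac{3 y^{2}}{2} + \frac{1}{3} \right)} + \frac{4 e^{- 3 y}}{81}] = \frac{- 46656 y^{10} + 124416 y^{9} - 41472 y^{8} + 89856 y^{7} - 14688 y^{6} + 24192 y^{5} - 2592 y^{4} + 2880 y^{3} - 729 y^{2} \log{\left(9 y^{2} + 2 \right)} - 228 y^{2} + 729 y^{2} \log{\left(6 \right)} + 614 y - 162 \log{\left(9 y^{2} + 2 \right)} - 8 + 162 \log{\left(6 \right)}}{243 y^{2} e^{3 y} + 54 e^{3 y}}, which equals G'(y).

G(y) = 64 y^{8} e^{- 3 y} + \frac{128 y^{6} e^{- 3 y}}{3} + \frac{32 y^{4} e^{- 3 y}}{3} + \frac{32 y^{2} e^{- 3 y}}{27} + e^{- 3 y} \log{\left(\frac{3 y^{2}}{2} + \frac{1}{3} \right)} + \frac{4 e^{- 3 y}}{81}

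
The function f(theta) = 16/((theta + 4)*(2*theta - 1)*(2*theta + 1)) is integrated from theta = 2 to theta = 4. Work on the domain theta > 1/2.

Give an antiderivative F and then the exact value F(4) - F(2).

Antiderivative: F(theta) = 8*log(theta - 1/2)/9 - 8*log(theta + 1/2)/7 + 16*log(theta + 4)/63; value = -8*log(9/2)/7 - 16*log(6)/63 - 8*log(3/2)/9 + 16*log(8)/63 + 8*log(5/2)/7 + 8*log(7/2)/9

Factor the denominator ((theta + 4)*(2*theta - 1)*(2*theta + 1)) and decompose: f = -16/(7*(2*theta + 1)) + 16/(9*(2*theta - 1)) + 16/(63*(theta + 4)); each piece integrates to a log, atan, or power term.
F(theta) = 8*log(theta - 1/2)/9 - 8*log(theta + 1/2)/7 + 16*log(theta + 4)/63 is an antiderivative of f.
Check: d/dtheta[8*log(theta - 1/2)/9 - 8*log(theta + 1/2)/7 + 16*log(theta + 4)/63] = 16/(4*theta**3 + 16*theta**2 - theta - 4), which equals f(theta).
F(4) = -8*log(9/2)/7 + 16*log(8)/63 + 8*log(7/2)/9; F(2) = -8*log(5/2)/7 + 8*log(3/2)/9 + 16*log(6)/63.
Integral = F(4) - F(2) = -8*log(9/2)/7 - 16*log(6)/63 - 8*log(3/2)/9 + 16*log(8)/63 + 8*log(5/2)/7 + 8*log(7/2)/9.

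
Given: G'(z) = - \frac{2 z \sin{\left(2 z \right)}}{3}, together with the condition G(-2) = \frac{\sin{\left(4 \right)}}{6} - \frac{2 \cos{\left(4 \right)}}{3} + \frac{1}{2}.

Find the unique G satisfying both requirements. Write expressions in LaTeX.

The proposed G(z) is checked by its d/dz: the result must match the given G'(z).
A general antiderivative is \frac{z \cos{\left(2 z \right)}}{3} - \frac{\sin{\left(2 z \right)}}{6} + C.
The condition gives C = \frac{\sin{\left(4 \right)}}{6} - \frac{2 \cos{\left(4 \right)}}{3} + \frac{1}{2} - (\frac{\sin{\left(4 \right)}}{6} - \frac{2 \cos{\left(4 \right)}}{3}) = \frac{1}{2}.
So G(z) = \frac{z \cos{\left(2 z \right)}}{3} - \frac{\sin{\left(2 z \right)}}{6} + \frac{1}{2}.
Check: d/dz[\frac{z \cos{\left(2 z \right)}}{3} - \frac{\sin{\left(2 z \right)}}{6} + \frac{1}{2}] = - \frac{2 z \sin{\left(2 z \right)}}{3} = G'(z).

G(z) = \frac{z \cos{\left(2 z \right)}}{3} - \frac{\sin{\left(2 z \right)}}{6} + \frac{1}{2}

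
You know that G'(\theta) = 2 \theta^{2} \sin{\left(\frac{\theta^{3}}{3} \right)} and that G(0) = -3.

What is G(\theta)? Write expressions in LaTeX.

G(\theta) = - 2 \cos{\left(\frac{\theta^{3}}{3} \right)} - 1

The substitution u = \frac{\theta^{3}}{3} works: G'(\theta) is exactly (dG/du)*(du/d\theta) for that inner function.
A general antiderivative is - 2 \cos{\left(\frac{\theta^{3}}{3} \right)} + C.
The condition gives C = -3 - (-2) = -1.
So G(\theta) = - 2 \cos{\left(\frac{\theta^{3}}{3} \right)} - 1.
Check: d/d\theta[- 2 \cos{\left(\frac{\theta^{3}}{3} \right)} - 1] = 2 \theta^{2} \sin{\left(\frac{\theta^{3}}{3} \right)} = G'(\theta).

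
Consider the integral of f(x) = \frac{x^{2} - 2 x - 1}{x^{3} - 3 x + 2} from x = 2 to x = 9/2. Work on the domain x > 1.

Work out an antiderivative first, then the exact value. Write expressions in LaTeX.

The denominator factors as \left(x - 1\right)^{2} \left(x + 2\right); partial fractions split f into directly integrable pieces: \frac{7}{9 \left(x + 2\right)} + \frac{2}{9 \left(x - 1\right)} - \frac{2}{3 \left(x - 1\right)^{2}}.
F(x) = \frac{2 \left(x - 1\right) \log{\left(x - 1 \right)} + 7 \left(x - 1\right) \log{\left(x + 2 \right)} + 6}{9 \left(x - 1\right)} is an antiderivative of f.
Check: d/dx[\frac{2 \left(x - 1\right) \log{\left(x - 1 \right)} + 7 \left(x - 1\right) \log{\left(x + 2 \right)} + 6}{9 \left(x - 1\right)}] = \frac{x^{2} - 2 x - 1}{x^{3} - 3 x + 2} = f(x).
F(9/2) = \frac{4}{21} + \frac{2 \log{\left(\frac{7}{2} \right)}}{9} + \frac{7 \log{\left(\frac{13}{2} \right)}}{9}; F(2) = \frac{2}{3} + \frac{7 \log{\left(4 \right)}}{9}.
Integral = F(9/2) - F(2) = - \frac{7 \log{\left(4 \right)}}{9} - \frac{10}{21} + \frac{2 \log{\left(\frac{7}{2} \right)}}{9} + \frac{7 \log{\left(\frac{13}{2} \right)}}{9}.

Antiderivative: F(x) = \frac{2 \left(x - 1\right) \log{\left(x - 1 \right)} + 7 \left(x - 1\right) \log{\left(x + 2 \right)} + 6}{9 \left(x - 1\right)}; value = - \frac{7 \log{\left(4 \right)}}{9} - \frac{10}{21} + \frac{2 \log{\left(\frac{7}{2} \right)}}{9} + \frac{7 \log{\left(\frac{13}{2} \right)}}{9}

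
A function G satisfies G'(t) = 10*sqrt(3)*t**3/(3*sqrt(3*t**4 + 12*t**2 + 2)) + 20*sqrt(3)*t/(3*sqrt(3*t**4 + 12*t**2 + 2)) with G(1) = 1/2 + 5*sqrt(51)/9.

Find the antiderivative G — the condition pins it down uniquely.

G'(t) matches the chain-rule pattern g'(h)*h' with inner function h(t) = t**4 + 4*t**2 + 2/3; substituting u = h(t) collapses the integral.
A general antiderivative is 5*sqrt(t**4 + 4*t**2 + 2/3)/3 + C.
The condition gives C = 1/2 + 5*sqrt(51)/9 - (5*sqrt(51)/9) = 1/2.
So G(t) = sqrt(3)*(10*sqrt(3*t**4 + 12*t**2 + 2) + 3*sqrt(3))/18.
Check: d/dt[sqrt(3)*(10*sqrt(3*t**4 + 12*t**2 + 2) + 3*sqrt(3))/18] = (10*sqrt(3)*t**3 + 20*sqrt(3)*t)/(3*sqrt(3*t**4 + 12*t**2 + 2)), which equals G'(t).

G(t) = sqrt(3)*(10*sqrt(3*t**4 + 12*t**2 + 2) + 3*sqrt(3))/18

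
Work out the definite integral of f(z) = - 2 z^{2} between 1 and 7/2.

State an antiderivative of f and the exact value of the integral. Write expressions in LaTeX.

Antiderivative: F(z) = - \frac{2 z^{3}}{3}; value = - \frac{335}{12}

Since d/dz undoes antidifferentiation here, F'(z) = f(z) is required of F(z).
F(z) = - \frac{2 z^{3}}{3} is an antiderivative of f.
Check: d/dz[- \frac{2 z^{3}}{3}] = - 2 z^{2} = f(z).
F(7/2) = - \frac{343}{12}; F(1) = - \frac{2}{3}.
Integral = F(7/2) - F(1) = - \frac{335}{12}.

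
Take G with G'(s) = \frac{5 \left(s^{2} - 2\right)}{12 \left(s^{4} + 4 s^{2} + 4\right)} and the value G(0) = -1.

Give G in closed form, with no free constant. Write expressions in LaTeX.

G(s) = - \frac{12 s^{2} + 5 s + 24}{12 \left(s^{2} + 2\right)}

Recognize the product-rule pattern: G'(s) = u'v + uv' with u = - \frac{5 s}{4}, v = \frac{1}{3 s^{2} + 6}, so integration by parts undoes it.
A general antiderivative is - \frac{5 s}{4 \left(3 s^{2} + 6\right)} + C.
The condition gives C = -1 - (0) = -1.
So G(s) = - \frac{12 s^{2} + 5 s + 24}{12 \left(s^{2} + 2\right)}.
Check: d/ds[- \frac{12 s^{2} + 5 s + 24}{12 \left(s^{2} + 2\right)}] = \frac{5 s^{2} - 10}{12 s^{4} + 48 s^{2} + 48}, which equals G'(s).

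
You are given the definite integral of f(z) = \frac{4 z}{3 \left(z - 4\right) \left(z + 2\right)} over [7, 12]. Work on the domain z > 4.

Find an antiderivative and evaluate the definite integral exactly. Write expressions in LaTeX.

Antiderivative: F(z) = \frac{8 \log{\left(z - 4 \right)}}{9} + \frac{4 \log{\left(z + 2 \right)}}{9}; value = - \frac{8 \log{\left(3 \right)}}{9} - \frac{4 \log{\left(9 \right)}}{9} + \frac{4 \log{\left(14 \right)}}{9} + \frac{8 \log{\left(8 \right)}}{9}

Factor the denominator (3 \left(z - 4\right) \left(z + 2\right)) and decompose: f = \frac{4}{9 \left(z + 2\right)} + \frac{8}{9 \left(z - 4\right)}; each piece integrates to a log, atan, or power term.
F(z) = \frac{8 \log{\left(z - 4 \right)}}{9} + \frac{4 \log{\left(z + 2 \right)}}{9} is an antiderivative of f.
Check: d/dz[\frac{8 \log{\left(z - 4 \right)}}{9} + \frac{4 \log{\left(z + 2 \right)}}{9}] = \frac{4 z}{3 z^{2} - 6 z - 24}, which equals f(z).
F(12) = \frac{4 \log{\left(14 \right)}}{9} + \frac{8 \log{\left(8 \right)}}{9}; F(7) = \frac{4 \log{\left(9 \right)}}{9} + \frac{8 \log{\left(3 \right)}}{9}.
Integral = F(12) - F(7) = - \frac{8 \log{\left(3 \right)}}{9} - \frac{4 \log{\left(9 \right)}}{9} + \frac{4 \log{\left(14 \right)}}{9} + \frac{8 \log{\left(8 \right)}}{9}.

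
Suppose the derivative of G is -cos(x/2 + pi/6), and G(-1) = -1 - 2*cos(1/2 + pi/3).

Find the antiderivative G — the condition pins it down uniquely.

Differentiate the proposed G(x) back; it has to land on the given G'(x).
A general antiderivative is -2*sin(x/2 + pi/6) + C.
The condition gives C = -1 - 2*cos(1/2 + pi/3) - (-2*cos(1/2 + pi/3)) = -1.
So G(x) = -2*sin(x/2 + pi/6) - 1.
Check: d/dx[-2*sin(x/2 + pi/6) - 1] = -cos(x/2 + pi/6) = G'(x).

G(x) = -2*sin(x/2 + pi/6) - 1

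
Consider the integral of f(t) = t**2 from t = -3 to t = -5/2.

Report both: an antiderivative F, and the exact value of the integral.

Whatever form F(t) takes, F'(t) = f(t) is non-negotiable.
F(t) = t**3/3 is an antiderivative of f.
Check: d/dt[t**3/3] = t**2 = f(t).
F(-5/2) = -125/24; F(-3) = -9.
Integral = F(-5/2) - F(-3) = 91/24.

Antiderivative: F(t) = t**3/3; value = 91/24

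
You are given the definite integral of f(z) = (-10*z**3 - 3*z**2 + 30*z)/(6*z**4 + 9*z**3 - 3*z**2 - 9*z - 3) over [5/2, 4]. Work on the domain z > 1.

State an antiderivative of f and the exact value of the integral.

Factor the denominator (3*(z - 1)*(z + 1)**2*(2*z + 1)) and decompose: f = 116/(9*(2*z + 1)) - 103/(12*(z + 1)) - 23/(6*(z + 1)**2) + 17/(36*(z - 1)); each piece integrates to a log, atan, or power term.
F(z) = 17*log(z - 1)/36 + 58*log(z + 1/2)/9 - 103*log(z + 1)/12 + 23/(6*z + 6) is an antiderivative of f.
Check: d/dz[17*log(z - 1)/36 + 58*log(z + 1/2)/9 - 103*log(z + 1)/12 + 23/(6*z + 6)] = (-10*z**3 - 3*z**2 + 30*z)/(6*z**4 + 9*z**3 - 3*z**2 - 9*z - 3) = f(z).
F(4) = -103*log(5)/12 + 17*log(3)/36 + 23/30 + 58*log(9/2)/9; F(5/2) = -103*log(7/2)/12 + 17*log(3/2)/36 + 23/21 + 58*log(3)/9.
Integral = F(4) - F(5/2) = -103*log(5)/12 - 215*log(3)/36 - 23/70 - 17*log(3/2)/36 + 58*log(9/2)/9 + 103*log(7/2)/12.

Antiderivative: F(z) = 17*log(z - 1)/36 + 58*log(z + 1/2)/9 - 103*log(z + 1)/12 + 23/(6*z + 6); value = -103*log(5)/12 - 215*log(3)/36 - 23/70 - 17*log(3/2)/36 + 58*log(9/2)/9 + 103*log(7/2)/12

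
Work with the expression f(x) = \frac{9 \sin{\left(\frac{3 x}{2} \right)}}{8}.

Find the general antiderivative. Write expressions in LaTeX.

Whatever form F(x) takes, F'(x) = f(x) is non-negotiable.
Check: d/dx[- \frac{3 \cos{\left(\frac{3 x}{2} \right)}}{4}] = \frac{9 \sin{\left(\frac{3 x}{2} \right)}}{8} = f(x).

F(x) = - \frac{3 \cos{\left(\frac{3 x}{2} \right)}}{4} + C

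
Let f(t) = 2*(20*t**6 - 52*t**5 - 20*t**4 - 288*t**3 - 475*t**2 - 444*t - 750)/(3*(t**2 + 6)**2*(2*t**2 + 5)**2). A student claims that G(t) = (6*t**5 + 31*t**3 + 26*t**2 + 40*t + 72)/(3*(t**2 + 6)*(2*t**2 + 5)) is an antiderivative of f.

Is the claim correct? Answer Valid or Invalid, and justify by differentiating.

d/dt[G] = (12*t**8 + 244*t**6 - 104*t**5 + 1187*t**4 - 576*t**3 + 2110*t**2 - 888*t + 1200)/(12*t**8 + 204*t**6 + 1227*t**4 + 3060*t**2 + 2700)
d/dt[G] - f(t) = 1 != 0.

Invalid: d/dt[G] - f = 1, which is not 0.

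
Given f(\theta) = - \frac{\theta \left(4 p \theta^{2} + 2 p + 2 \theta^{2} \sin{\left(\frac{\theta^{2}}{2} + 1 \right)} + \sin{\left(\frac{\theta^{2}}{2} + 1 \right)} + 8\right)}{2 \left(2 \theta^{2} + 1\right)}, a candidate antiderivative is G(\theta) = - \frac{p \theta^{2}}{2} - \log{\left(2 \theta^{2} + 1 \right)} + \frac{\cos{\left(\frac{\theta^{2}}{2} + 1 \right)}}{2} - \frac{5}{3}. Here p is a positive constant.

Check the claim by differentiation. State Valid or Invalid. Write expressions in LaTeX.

d/d\theta[G] = \frac{- 4 p \theta^{3} - 2 p \theta - 2 \theta^{3} \sin{\left(\frac{\theta^{2}}{2} + 1 \right)} - \theta \sin{\left(\frac{\theta^{2}}{2} + 1 \right)} - 8 \theta}{4 \theta^{2} + 2}
This equals f(\theta) exactly, so the claim holds.

Valid - the claim checks out under differentiation.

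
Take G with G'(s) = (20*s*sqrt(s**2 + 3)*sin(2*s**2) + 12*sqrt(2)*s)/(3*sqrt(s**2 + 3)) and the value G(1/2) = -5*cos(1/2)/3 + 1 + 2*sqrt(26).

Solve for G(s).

Whatever form G(s) takes, its d/ds must return the stated G'(s).
A general antiderivative is 4*sqrt(2*s**2 + 6) - 5*cos(2*s**2)/3 + C.
The condition gives C = -5*cos(1/2)/3 + 1 + 2*sqrt(26) - (-5*cos(1/2)/3 + 2*sqrt(26)) = 1.
So G(s) = 4*sqrt(2*s**2 + 6) - 5*cos(2*s**2)/3 + 1.
Check: d/ds[4*sqrt(2*s**2 + 6) - 5*cos(2*s**2)/3 + 1] = (20*s*sqrt(s**2 + 3)*sin(2*s**2) + 12*sqrt(2)*s)/(3*sqrt(s**2 + 3)) = G'(s).

G(s) = 4*sqrt(2*s**2 + 6) - 5*cos(2*s**2)/3 + 1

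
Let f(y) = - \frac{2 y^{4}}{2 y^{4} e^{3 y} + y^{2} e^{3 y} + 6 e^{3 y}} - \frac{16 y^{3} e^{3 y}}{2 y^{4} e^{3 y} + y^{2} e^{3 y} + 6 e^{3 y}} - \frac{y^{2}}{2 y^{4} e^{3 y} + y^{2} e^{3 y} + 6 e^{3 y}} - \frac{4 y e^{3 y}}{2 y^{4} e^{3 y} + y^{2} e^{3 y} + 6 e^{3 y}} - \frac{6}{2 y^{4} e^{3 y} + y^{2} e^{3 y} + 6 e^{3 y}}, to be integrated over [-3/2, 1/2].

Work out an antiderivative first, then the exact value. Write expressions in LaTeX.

Antiderivative: F(y) = \frac{\left(- 6 e^{3 y} \log{\left(y^{4} + \frac{y^{2}}{2} + 3 \right)} + 1\right) e^{- 3 y}}{3}; value = - \frac{e^{\frac{9}{2}}}{3} - 2 \log{\left(\frac{51}{16} \right)} + \frac{1}{3 e^{\frac{3}{2}}} + 2 \log{\left(\frac{147}{16} \right)}

Integrate term by term and add the pieces.
F(y) = \frac{\left(- 6 e^{3 y} \log{\left(y^{4} + \frac{y^{2}}{2} + 3 \right)} + 1\right) e^{- 3 y}}{3} is an antiderivative of f.
Check: d/dy[\frac{\left(- 6 e^{3 y} \log{\left(y^{4} + \frac{y^{2}}{2} + 3 \right)} + 1\right) e^{- 3 y}}{3}] = \frac{- 2 y^{4} - 16 y^{3} e^{3 y} - y^{2} - 4 y e^{3 y} - 6}{2 y^{4} e^{3 y} + y^{2} e^{3 y} + 6 e^{3 y}}, which equals f(y).
F(1/2) = - 2 \log{\left(\frac{51}{16} \right)} + \frac{1}{3 e^{\frac{3}{2}}}; F(-3/2) = - 2 \log{\left(\frac{147}{16} \right)} + \frac{e^{\frac{9}{2}}}{3}.
Integral = F(1/2) - F(-3/2) = - \frac{e^{\frac{9}{2}}}{3} - 2 \log{\left(\frac{51}{16} \right)} + \frac{1}{3 e^{\frac{3}{2}}} + 2 \log{\left(\frac{147}{16} \right)}.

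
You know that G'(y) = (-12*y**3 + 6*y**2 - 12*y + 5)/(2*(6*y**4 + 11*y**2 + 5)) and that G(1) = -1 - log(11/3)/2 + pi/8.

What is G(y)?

G(y) = (-log(2*y**2 + 5/3) + atan(y) - 2)/2

For G(y) to be correct, d/dy[G] must agree with the stated G'(y) identically.
A general antiderivative is -log(2*y**2 + 5/3)/2 + atan(y)/2 + C.
The condition gives C = -1 - log(11/3)/2 + pi/8 - (-log(11/3)/2 + pi/8) = -1.
So G(y) = (-log(2*y**2 + 5/3) + atan(y) - 2)/2.
Check: d/dy[(-log(2*y**2 + 5/3) + atan(y) - 2)/2] = (-12*y**3 + 6*y**2 - 12*y + 5)/(12*y**4 + 22*y**2 + 10), which equals G'(y).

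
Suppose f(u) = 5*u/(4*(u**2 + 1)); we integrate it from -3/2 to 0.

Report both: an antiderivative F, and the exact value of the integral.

f matches the chain-rule pattern g'(h)*h' with inner function h(u) = u**2 + 1; substituting w = h(u) collapses the integral.
F(u) = 5*log(u**2 + 1)/8 is an antiderivative of f.
Check: d/du[5*log(u**2 + 1)/8] = 5*u/(4*u**2 + 4), which equals f(u).
F(0) = 0; F(-3/2) = 5*log(13/4)/8.
Integral = F(0) - F(-3/2) = -5*log(13/4)/8.

Antiderivative: F(u) = 5*log(u**2 + 1)/8; value = -5*log(13/4)/8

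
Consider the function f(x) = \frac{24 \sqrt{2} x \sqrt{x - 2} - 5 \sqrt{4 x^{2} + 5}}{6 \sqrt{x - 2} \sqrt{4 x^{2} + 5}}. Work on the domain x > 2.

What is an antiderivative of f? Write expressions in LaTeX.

An antiderivative is F(x) = \frac{- 5 \sqrt{x - 2} + 3 \sqrt{2} \sqrt{4 x^{2} + 5}}{3}.

Since d/dx undoes antidifferentiation here, F'(x) = f(x) is required of F(x).
Check: d/dx[\frac{- 5 \sqrt{x - 2} + 3 \sqrt{2} \sqrt{4 x^{2} + 5}}{3}] = \frac{24 \sqrt{2} x \sqrt{x - 2} - 5 \sqrt{4 x^{2} + 5}}{6 \sqrt{x - 2} \sqrt{4 x^{2} + 5}} = f(x).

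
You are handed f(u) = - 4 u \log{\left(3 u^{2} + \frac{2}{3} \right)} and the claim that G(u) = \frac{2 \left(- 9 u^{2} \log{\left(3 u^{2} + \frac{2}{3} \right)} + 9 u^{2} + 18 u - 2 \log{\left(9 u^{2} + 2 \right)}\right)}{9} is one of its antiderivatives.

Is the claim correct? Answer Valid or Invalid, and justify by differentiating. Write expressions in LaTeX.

Invalid: d/du[G] - f = 4, which is not 0.

d/du[G] = - 4 u \log{\left(3 u^{2} + \frac{2}{3} \right)} + 4
d/du[G] - f(u) = 4 != 0.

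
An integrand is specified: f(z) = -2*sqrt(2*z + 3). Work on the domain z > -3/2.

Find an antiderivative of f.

Whatever form F(z) takes, F'(z) = f(z) is non-negotiable.
Check: d/dz[-4*z*sqrt(2*z + 3)/3 - 2*sqrt(2*z + 3)] = (-4*z - 6)/sqrt(2*z + 3), which equals f(z).

An antiderivative is F(z) = -4*z*sqrt(2*z + 3)/3 - 2*sqrt(2*z + 3).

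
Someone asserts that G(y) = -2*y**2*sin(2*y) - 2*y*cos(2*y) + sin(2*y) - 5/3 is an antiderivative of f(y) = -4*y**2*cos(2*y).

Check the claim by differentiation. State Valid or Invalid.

Valid - differentiating G returns exactly f.

d/dy[G] = -4*y**2*cos(2*y)
This equals f(y) exactly, so the claim holds.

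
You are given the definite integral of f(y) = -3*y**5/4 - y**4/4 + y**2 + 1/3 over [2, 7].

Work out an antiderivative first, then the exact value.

Antiderivative: F(y) = y*(-15*y**5 - 6*y**4 + 40*y**2 + 40)/120; value = -370165/24

Integrate term by term and add the pieces.
F(y) = y*(-15*y**5 - 6*y**4 + 40*y**2 + 40)/120 is an antiderivative of f.
Check: d/dy[y*(-15*y**5 - 6*y**4 + 40*y**2 + 40)/120] = -3*y**5/4 - y**4/4 + y**2 + 1/3 = f(y).
F(7) = -1851577/120; F(2) = -94/15.
Integral = F(7) - F(2) = -370165/24.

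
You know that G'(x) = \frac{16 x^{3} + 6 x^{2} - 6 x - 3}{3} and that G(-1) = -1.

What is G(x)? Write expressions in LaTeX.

G(x) = \frac{4 x^{4}}{3} + \frac{2 x^{3}}{3} - x^{2} - x - \frac{5}{3}

Differentiate the proposed G(x) back; it has to land on the given G'(x).
A general antiderivative is \frac{4 x^{4}}{3} + \frac{2 x^{3}}{3} - x^{2} - x - \frac{2}{3} + C.
The condition gives C = -1 - (0) = -1.
So G(x) = \frac{4 x^{4}}{3} + \frac{2 x^{3}}{3} - x^{2} - x - \frac{5}{3}.
Check: d/dx[\frac{4 x^{4}}{3} + \frac{2 x^{3}}{3} - x^{2} - x - \frac{5}{3}] = \frac{16 x^{3}}{3} + 2 x^{2} - 2 x - 1, which equals G'(x).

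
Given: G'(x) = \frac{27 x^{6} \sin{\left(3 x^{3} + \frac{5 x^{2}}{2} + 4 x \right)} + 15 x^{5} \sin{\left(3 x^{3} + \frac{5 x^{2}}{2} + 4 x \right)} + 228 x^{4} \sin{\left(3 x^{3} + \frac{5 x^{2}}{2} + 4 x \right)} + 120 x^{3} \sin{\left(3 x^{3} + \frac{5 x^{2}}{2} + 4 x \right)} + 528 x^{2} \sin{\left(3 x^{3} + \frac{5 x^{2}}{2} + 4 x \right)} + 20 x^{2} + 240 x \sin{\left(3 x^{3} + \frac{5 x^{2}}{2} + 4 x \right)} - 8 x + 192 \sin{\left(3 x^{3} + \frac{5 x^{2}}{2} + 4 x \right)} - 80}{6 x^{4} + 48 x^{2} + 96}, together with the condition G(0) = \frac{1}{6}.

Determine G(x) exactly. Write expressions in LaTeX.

Check a candidate G(x) by differentiating: d/dx[G] must match the given G'(x).
A general antiderivative is \frac{\frac{1}{3} - \frac{5 x}{3}}{\frac{x^{2}}{2} + 2} - \frac{\cos{\left(3 x^{3} + \frac{5 x^{2}}{2} + 4 x \right)}}{2} + C.
The condition gives C = \frac{1}{6} - (- \frac{1}{3}) = \frac{1}{2}.
So G(x) = \frac{- 3 x^{2} \cos{\left(3 x^{3} + \frac{5 x^{2}}{2} + 4 x \right)} + 3 x^{2} - 20 x - 12 \cos{\left(3 x^{3} + \frac{5 x^{2}}{2} + 4 x \right)} + 16}{6 x^{2} + 24}.
Check: d/dx[\frac{- 3 x^{2} \cos{\left(3 x^{3} + \frac{5 x^{2}}{2} + 4 x \right)} + 3 x^{2} - 20 x - 12 \cos{\left(3 x^{3} + \frac{5 x^{2}}{2} + 4 x \right)} + 16}{6 x^{2} + 24}] = \frac{27 x^{6} \sin{\left(3 x^{3} + \frac{5 x^{2}}{2} + 4 x \right)} + 15 x^{5} \sin{\left(3 x^{3} + \frac{5 x^{2}}{2} + 4 x \right)} + 228 x^{4} \sin{\left(3 x^{3} + \frac{5 x^{2}}{2} + 4 x \right)} + 120 x^{3} \sin{\left(3 x^{3} + \frac{5 x^{2}}{2} + 4 x \right)} + 528 x^{2} \sin{\left(3 x^{3} + \frac{5 x^{2}}{2} + 4 x \right)} + 20 x^{2} + 240 x \sin{\left(3 x^{3} + \frac{5 x^{2}}{2} + 4 x \right)} - 8 x + 192 \sin{\left(3 x^{3} + \frac{5 x^{2}}{2} + 4 x \right)} - 80}{6 x^{4} + 48 x^{2} + 96} = G'(x).

G(x) = \frac{- 3 x^{2} \cos{\left(3 x^{3} + \frac{5 x^{2}}{2} + 4 x \right)} + 3 x^{2} - 20 x - 12 \cos{\left(3 x^{3} + \frac{5 x^{2}}{2} + 4 x \right)} + 16}{6 x^{2} + 24}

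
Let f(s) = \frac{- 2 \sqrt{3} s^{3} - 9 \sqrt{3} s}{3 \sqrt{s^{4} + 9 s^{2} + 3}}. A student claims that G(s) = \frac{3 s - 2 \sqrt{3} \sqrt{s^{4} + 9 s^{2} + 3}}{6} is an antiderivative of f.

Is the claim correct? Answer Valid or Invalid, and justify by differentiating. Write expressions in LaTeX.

Invalid: d/ds[G] - f = \frac{1}{2}, which is not 0.

d/ds[G] = \frac{- 4 \sqrt{3} s^{3} - 18 \sqrt{3} s + 3 \sqrt{s^{4} + 9 s^{2} + 3}}{6 \sqrt{s^{4} + 9 s^{2} + 3}}
d/ds[G] - f(s) = \frac{1}{2} != 0.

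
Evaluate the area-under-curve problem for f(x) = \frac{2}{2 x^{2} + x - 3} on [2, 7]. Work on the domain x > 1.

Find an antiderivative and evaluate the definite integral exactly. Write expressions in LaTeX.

Antiderivative: F(x) = \frac{2 \left(\log{\left(x - 1 \right)} - \log{\left(x + \frac{3}{2} \right)}\right)}{5}; value = - \frac{2 \log{\left(\frac{17}{2} \right)}}{5} + \frac{2 \log{\left(\frac{7}{2} \right)}}{5} + \frac{2 \log{\left(6 \right)}}{5}

The denominator factors as \left(x - 1\right) \left(2 x + 3\right); partial fractions split f into directly integrable pieces: - \frac{4}{5 \left(2 x + 3\right)} + \frac{2}{5 \left(x - 1\right)}.
F(x) = \frac{2 \left(\log{\left(x - 1 \right)} - \log{\left(x + \frac{3}{2} \right)}\right)}{5} is an antiderivative of f.
Check: d/dx[\frac{2 \left(\log{\left(x - 1 \right)} - \log{\left(x + \frac{3}{2} \right)}\right)}{5}] = \frac{2}{2 x^{2} + x - 3} = f(x).
F(7) = - \frac{2 \log{\left(\frac{17}{2} \right)}}{5} + \frac{2 \log{\left(6 \right)}}{5}; F(2) = - \frac{2 \log{\left(\frac{7}{2} \right)}}{5}.
Integral = F(7) - F(2) = - \frac{2 \log{\left(\frac{17}{2} \right)}}{5} + \frac{2 \log{\left(\frac{7}{2} \right)}}{5} + \frac{2 \log{\left(6 \right)}}{5}.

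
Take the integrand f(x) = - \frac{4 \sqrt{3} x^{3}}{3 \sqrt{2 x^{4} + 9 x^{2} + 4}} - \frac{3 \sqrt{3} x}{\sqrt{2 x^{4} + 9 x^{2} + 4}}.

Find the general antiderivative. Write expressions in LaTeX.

The substitution u = \frac{2 x^{4}}{3} + 3 x^{2} + \frac{4}{3} works: f is exactly (dF/du)*(du/dx) for that inner function.
Check: d/dx[- \frac{\sqrt{3} \sqrt{2 x^{4} + 9 x^{2} + 4}}{3}] = \frac{- 4 \sqrt{3} x^{3} - 9 \sqrt{3} x}{3 \sqrt{2 x^{4} + 9 x^{2} + 4}}, which equals f(x).

F(x) = - \frac{\sqrt{3} \sqrt{2 x^{4} + 9 x^{2} + 4}}{3} + C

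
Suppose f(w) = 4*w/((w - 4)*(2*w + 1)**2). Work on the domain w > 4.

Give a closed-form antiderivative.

An antiderivative is F(w) = 16*log(w - 4)/81 - 16*log(w + 1/2)/81 - 4/(36*w + 18).

The denominator factors as (w - 4)*(2*w + 1)**2; partial fractions split f into directly integrable pieces: -32/(81*(2*w + 1)) + 4/(9*(2*w + 1)**2) + 16/(81*(w - 4)).
Check: d/dw[16*log(w - 4)/81 - 16*log(w + 1/2)/81 - 4/(36*w + 18)] = 4*w/(4*w**3 - 12*w**2 - 15*w - 4), which equals f(w).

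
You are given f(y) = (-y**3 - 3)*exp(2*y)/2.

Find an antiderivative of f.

An antiderivative is F(y) = -(4*y**3 - 6*y**2 + 6*y + 9)*exp(2*y)/16.

f has the shape u'v + uv' for u = -y**3/4 + 3*y**2/8 - 3*y/8 - 9/16 and v = exp(2*y) — it is the derivative of the product u*v.
Check: d/dy[-(4*y**3 - 6*y**2 + 6*y + 9)*exp(2*y)/16] = -y**3*exp(2*y)/2 - 3*exp(2*y)/2, which equals f(y).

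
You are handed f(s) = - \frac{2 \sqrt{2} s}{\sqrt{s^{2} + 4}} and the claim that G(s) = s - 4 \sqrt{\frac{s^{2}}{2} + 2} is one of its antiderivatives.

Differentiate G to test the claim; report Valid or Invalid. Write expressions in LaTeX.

Invalid: d/ds[G] - f = 1, which is not 0.

d/ds[G] = \frac{- 2 \sqrt{2} s + \sqrt{s^{2} + 4}}{\sqrt{s^{2} + 4}}
d/ds[G] - f(s) = 1 != 0.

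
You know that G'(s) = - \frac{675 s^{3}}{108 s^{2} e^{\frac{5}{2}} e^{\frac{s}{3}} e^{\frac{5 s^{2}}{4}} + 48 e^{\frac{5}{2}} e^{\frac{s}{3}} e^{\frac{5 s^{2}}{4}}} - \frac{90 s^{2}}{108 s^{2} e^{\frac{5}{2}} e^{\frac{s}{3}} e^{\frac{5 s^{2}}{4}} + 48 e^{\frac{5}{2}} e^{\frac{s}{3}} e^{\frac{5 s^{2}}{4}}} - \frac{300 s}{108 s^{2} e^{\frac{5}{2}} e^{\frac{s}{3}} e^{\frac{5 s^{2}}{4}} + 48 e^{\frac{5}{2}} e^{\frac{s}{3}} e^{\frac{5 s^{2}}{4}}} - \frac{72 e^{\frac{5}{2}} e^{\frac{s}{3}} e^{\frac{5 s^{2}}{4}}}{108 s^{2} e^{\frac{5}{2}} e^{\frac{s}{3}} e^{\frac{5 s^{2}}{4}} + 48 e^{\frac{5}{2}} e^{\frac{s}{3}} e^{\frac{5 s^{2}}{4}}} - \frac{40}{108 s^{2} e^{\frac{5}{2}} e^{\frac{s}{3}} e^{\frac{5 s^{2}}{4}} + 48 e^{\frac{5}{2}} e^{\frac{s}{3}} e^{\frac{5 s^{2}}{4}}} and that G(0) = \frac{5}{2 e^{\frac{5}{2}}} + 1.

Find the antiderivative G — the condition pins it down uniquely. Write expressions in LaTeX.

G(s) = \frac{5 e^{- \frac{5 s^{2}}{4} - \frac{s}{3} - \frac{5}{2}}}{2} - \operatorname{atan}{\left(\frac{3 s}{2} \right)} + 1

The integrand splits into summands that can be handled one at a time.
A general antiderivative is \frac{5 e^{- \frac{5 s^{2}}{4} - \frac{s}{3} - \frac{5}{2}}}{2} - \operatorname{atan}{\left(\frac{3 s}{2} \right)} + C.
The condition gives C = \frac{5}{2 e^{\frac{5}{2}}} + 1 - (\frac{5}{2 e^{\frac{5}{2}}}) = 1.
So G(s) = \frac{5 e^{- \frac{5 s^{2}}{4} - \frac{s}{3} - \frac{5}{2}}}{2} - \operatorname{atan}{\left(\frac{3 s}{2} \right)} + 1.
Check: d/ds[\frac{5 e^{- \frac{5 s^{2}}{4} - \frac{s}{3} - \frac{5}{2}}}{2} - \operatorname{atan}{\left(\frac{3 s}{2} \right)} + 1] = \frac{- 675 s^{3} - 90 s^{2} - 300 s - 72 e^{\frac{5}{2}} e^{\frac{s}{3}} e^{\frac{5 s^{2}}{4}} - 40}{108 s^{2} e^{\frac{5}{2}} e^{\frac{s}{3}} e^{\frac{5 s^{2}}{4}} + 48 e^{\frac{5}{2}} e^{\frac{s}{3}} e^{\frac{5 s^{2}}{4}}}, which equals G'(s).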